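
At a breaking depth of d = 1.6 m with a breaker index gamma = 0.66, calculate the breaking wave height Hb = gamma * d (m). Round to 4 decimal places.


Hb = gamma * d
Hb = 0.66 * 1.6
Hb = 1.0560 m

1.0560


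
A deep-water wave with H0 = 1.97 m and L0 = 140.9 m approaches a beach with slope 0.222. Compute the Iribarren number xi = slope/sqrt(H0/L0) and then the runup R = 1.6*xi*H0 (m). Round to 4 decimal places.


xi = slope / sqrt(H0/L0)
H0/L0 = 1.97/140.9 = 0.013982
sqrt(0.013982) = 0.118244
xi = 0.222 / 0.118244 = 1.877480
R = 1.6 * xi * H0 = 1.6 * 1.877480 * 1.97
R = 5.9178 m

5.9178


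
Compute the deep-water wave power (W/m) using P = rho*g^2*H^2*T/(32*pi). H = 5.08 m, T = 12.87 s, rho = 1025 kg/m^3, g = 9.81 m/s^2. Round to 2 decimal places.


P = rho * g^2 * H^2 * T / (32 * pi)
P = 1025 * 9.81^2 * 5.08^2 * 12.87 / (32 * pi)
P = 1025 * 96.2361 * 25.8064 * 12.87 / 100.53096
P = 325887.72 W/m

325887.72


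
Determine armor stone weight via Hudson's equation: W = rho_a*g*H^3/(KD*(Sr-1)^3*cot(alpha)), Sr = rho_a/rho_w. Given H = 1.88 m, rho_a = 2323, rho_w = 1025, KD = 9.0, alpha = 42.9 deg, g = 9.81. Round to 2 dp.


Sr = rho_a / rho_w = 2323 / 1025 = 2.266341
(Sr - 1) = 1.266341
(Sr - 1)^3 = 2.030731
cot(42.9) = 1 / tan(42.9) = 1 / 0.929257 = 1.076128
Numerator = 2323 * 9.81 * 1.88^3 = 151422.9717
Denominator = 9.0 * 2.030731 * 1.076128 = 19.667945
W = 151422.9717 / 19.667945
W = 7698.97 N

7698.97


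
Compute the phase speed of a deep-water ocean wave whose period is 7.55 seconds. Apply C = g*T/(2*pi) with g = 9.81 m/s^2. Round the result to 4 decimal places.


We use the deep-water celerity formula:
C = g * T / (2 * pi)
C = 9.81 * 7.55 / (2 * 3.14159...)
C = 74.065500 / 6.283185
C = 11.7879 m/s

11.7879


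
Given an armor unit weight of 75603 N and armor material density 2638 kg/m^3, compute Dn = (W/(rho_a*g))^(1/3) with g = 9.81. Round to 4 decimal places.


V = W / (rho_a * g)
V = 75603 / (2638 * 9.81)
V = 75603 / 25878.78
V = 2.921428 m^3
Dn = V^(1/3) = 2.921428^(1/3)
Dn = 1.4295 m

1.4295


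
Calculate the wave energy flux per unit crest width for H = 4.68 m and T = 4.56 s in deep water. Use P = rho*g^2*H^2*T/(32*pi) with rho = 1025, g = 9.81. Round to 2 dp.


P = rho * g^2 * H^2 * T / (32 * pi)
P = 1025 * 9.81^2 * 4.68^2 * 4.56 / (32 * pi)
P = 1025 * 96.2361 * 21.9024 * 4.56 / 100.53096
P = 97998.31 W/m

97998.31


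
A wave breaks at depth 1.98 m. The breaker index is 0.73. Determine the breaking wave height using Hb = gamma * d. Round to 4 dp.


Hb = gamma * d
Hb = 0.73 * 1.98
Hb = 1.4454 m

1.4454


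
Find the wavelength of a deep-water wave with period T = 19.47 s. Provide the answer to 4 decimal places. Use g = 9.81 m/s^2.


L0 = g * T^2 / (2 * pi)
L0 = 9.81 * 19.47^2 / (2 * pi)
L0 = 9.81 * 379.0809 / 6.28319
L0 = 3718.7836 / 6.28319
L0 = 591.8628 m

591.8628


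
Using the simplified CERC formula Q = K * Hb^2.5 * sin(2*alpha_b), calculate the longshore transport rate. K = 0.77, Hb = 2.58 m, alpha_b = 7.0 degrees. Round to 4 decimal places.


Q = K * Hb^2.5 * sin(2 * alpha_b)
Hb^2.5 = 2.58^2.5 = 10.691762
sin(2 * 7.0) = sin(14.0) = 0.241922
Q = 0.77 * 10.691762 * 0.241922
Q = 1.9917 m^3/s

1.9917


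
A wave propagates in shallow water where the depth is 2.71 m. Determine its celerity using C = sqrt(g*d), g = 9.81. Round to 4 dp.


Using the shallow-water approximation:
C = sqrt(g * d) = sqrt(9.81 * 2.71)
C = sqrt(26.5851)
C = 5.1561 m/s

5.1561


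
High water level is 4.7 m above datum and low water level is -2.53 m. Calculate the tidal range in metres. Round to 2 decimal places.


Tidal range = High water - Low water
Tidal range = 4.7 - (-2.53)
Tidal range = 7.23 m

7.23


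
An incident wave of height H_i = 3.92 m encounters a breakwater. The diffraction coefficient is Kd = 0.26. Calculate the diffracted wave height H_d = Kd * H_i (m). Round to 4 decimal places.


H_d = Kd * H_i
H_d = 0.26 * 3.92
H_d = 1.0192 m

1.0192


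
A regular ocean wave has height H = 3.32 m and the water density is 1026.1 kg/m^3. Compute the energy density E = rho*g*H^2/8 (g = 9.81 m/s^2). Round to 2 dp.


E = (1/8) * rho * g * H^2
E = (1/8) * 1026.1 * 9.81 * 3.32^2
E = 0.125 * 1026.1 * 9.81 * 11.0224
E = 13868.99 J/m^2

13868.99


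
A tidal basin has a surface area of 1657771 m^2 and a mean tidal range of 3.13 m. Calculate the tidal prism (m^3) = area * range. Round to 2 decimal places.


Tidal prism = Area * Tidal range
P = 1657771 * 3.13
P = 5188823.23 m^3

5188823.23


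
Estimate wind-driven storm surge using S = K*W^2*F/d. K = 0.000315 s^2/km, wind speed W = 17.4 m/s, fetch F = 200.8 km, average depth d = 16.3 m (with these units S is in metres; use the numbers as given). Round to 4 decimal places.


S = K * W^2 * F / d
W^2 = 17.4^2 = 302.76
S = 0.000315 * 302.76 * 200.8 / 16.3
Numerator = 0.000315 * 302.76 * 200.8 = 19.150176
S = 19.150176 / 16.3 = 1.1749 m

1.1749


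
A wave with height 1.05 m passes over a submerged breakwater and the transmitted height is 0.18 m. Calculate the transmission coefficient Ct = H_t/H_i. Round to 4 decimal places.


Ct = H_t / H_i
Ct = 0.18 / 1.05
Ct = 0.1714

0.1714


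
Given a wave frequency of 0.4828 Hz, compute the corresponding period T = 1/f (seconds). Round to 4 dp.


T = 1 / f
T = 1 / 0.4828
T = 2.0713 s

2.0713


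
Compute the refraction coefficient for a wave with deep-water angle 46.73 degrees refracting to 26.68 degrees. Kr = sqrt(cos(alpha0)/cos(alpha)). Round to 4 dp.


Kr = sqrt(cos(alpha0) / cos(alpha))
cos(46.73) = 0.685437
cos(26.68) = 0.893528
Kr = sqrt(0.685437 / 0.893528)
Kr = sqrt(0.767113)
Kr = 0.8758

0.8758


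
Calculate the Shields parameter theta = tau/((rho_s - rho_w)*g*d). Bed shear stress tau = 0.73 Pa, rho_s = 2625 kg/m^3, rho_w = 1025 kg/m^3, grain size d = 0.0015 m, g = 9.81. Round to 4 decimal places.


theta = tau / ((rho_s - rho_w) * g * d)
rho_s - rho_w = 2625 - 1025 = 1600
Denominator = 1600 * 9.81 * 0.0015 = 23.544000
theta = 0.73 / 23.544000
theta = 0.0310

0.0310


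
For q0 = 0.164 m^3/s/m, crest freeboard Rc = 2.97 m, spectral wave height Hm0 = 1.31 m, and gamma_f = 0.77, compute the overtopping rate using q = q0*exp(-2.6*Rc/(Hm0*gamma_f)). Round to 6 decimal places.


q = q0 * exp(-2.6 * Rc / (Hm0 * gamma_f))
Exponent = -2.6 * 2.97 / (1.31 * 0.77)
= -2.6 * 2.97 / 1.0087
= -7.655398
exp(-7.655398) = 0.000473
q = 0.164 * 0.000473
q = 0.000078 m^3/s/m

0.000078


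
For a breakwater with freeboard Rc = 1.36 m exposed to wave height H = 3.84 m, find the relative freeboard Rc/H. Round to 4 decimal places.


Relative freeboard = Rc / H
= 1.36 / 3.84
= 0.3542

0.3542


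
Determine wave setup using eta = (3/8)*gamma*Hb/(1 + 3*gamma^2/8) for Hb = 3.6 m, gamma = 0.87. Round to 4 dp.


eta = (3/8) * gamma * Hb / (1 + 3*gamma^2/8)
Numerator = (3/8) * 0.87 * 3.6 = 1.174500
Denominator = 1 + 3*0.87^2/8 = 1 + 0.283838 = 1.283838
eta = 1.174500 / 1.283838
eta = 0.9148 m

0.9148


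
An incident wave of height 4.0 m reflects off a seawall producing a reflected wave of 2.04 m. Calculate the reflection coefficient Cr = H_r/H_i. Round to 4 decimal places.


Cr = H_r / H_i
Cr = 2.04 / 4.0
Cr = 0.5100

0.5100


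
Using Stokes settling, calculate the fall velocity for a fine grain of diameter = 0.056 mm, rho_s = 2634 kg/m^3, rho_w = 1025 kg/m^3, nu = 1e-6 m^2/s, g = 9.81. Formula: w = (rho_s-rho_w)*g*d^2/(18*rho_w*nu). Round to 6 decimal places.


w = (rho_s - rho_w) * g * d^2 / (18 * rho_w * nu)
d = 0.056 mm = 0.000056 m
rho_s - rho_w = 2634 - 1025 = 1609
Numerator = 1609 * 9.81 * (0.000056)^2 = 0.000049499533
Denominator = 18 * 1025 * 1e-6 = 0.018450
w = 0.002683 m/s

0.002683


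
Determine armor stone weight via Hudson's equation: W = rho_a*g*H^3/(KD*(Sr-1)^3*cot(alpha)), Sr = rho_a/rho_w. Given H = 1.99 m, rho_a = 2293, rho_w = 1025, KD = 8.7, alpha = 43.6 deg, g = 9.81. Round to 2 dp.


Sr = rho_a / rho_w = 2293 / 1025 = 2.237073
(Sr - 1) = 1.237073
(Sr - 1)^3 = 1.893155
cot(43.6) = 1 / tan(43.6) = 1 / 0.952287 = 1.050103
Numerator = 2293 * 9.81 * 1.99^3 = 177268.7945
Denominator = 8.7 * 1.893155 * 1.050103 = 17.295674
W = 177268.7945 / 17.295674
W = 10249.31 N

10249.31


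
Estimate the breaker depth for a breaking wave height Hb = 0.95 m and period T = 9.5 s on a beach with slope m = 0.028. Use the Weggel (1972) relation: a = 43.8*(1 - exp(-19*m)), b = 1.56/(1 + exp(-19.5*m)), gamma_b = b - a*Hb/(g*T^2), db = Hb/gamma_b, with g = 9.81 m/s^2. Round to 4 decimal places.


a = 43.8 * (1 - exp(-19 * m))
exp(-19 * 0.028) = exp(-0.5320) = 0.587429
a = 43.8 * (1 - 0.587429) = 18.070613
b = 1.56 / (1 + exp(-19.5 * m))
exp(-19.5 * 0.028) = exp(-0.5460) = 0.579262
b = 1.56 / (1 + 0.579262) = 0.987803
Hb / (g * T^2) = 0.95 / (9.81 * 9.5^2) = 0.95 / 885.3525 = 0.00107302
gamma_b = b - a * Hb/(g*T^2) = 0.987803 - 18.070613 * 0.00107302 = 0.968413
db = Hb / gamma_b = 0.95 / 0.968413
db = 0.9810 m

0.9810


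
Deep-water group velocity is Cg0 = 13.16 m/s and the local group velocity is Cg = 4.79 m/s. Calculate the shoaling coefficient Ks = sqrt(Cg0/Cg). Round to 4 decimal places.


Ks = sqrt(Cg0 / Cg)
Ks = sqrt(13.16 / 4.79)
Ks = sqrt(2.7474)
Ks = 1.6575

1.6575


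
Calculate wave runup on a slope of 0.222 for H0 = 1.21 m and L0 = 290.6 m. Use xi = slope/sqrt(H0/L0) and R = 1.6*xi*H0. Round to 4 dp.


xi = slope / sqrt(H0/L0)
H0/L0 = 1.21/290.6 = 0.004164
sqrt(0.004164) = 0.064528
xi = 0.222 / 0.064528 = 3.440393
R = 1.6 * xi * H0 = 1.6 * 3.440393 * 1.21
R = 6.6606 m

6.6606


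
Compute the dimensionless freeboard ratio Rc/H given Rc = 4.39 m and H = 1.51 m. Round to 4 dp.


Relative freeboard = Rc / H
= 4.39 / 1.51
= 2.9073

2.9073


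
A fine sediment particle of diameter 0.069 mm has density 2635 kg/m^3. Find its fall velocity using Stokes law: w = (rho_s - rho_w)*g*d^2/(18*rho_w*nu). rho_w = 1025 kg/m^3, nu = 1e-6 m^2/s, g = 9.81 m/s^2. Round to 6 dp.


w = (rho_s - rho_w) * g * d^2 / (18 * rho_w * nu)
d = 0.069 mm = 0.000069 m
rho_s - rho_w = 2635 - 1025 = 1610
Numerator = 1610 * 9.81 * (0.000069)^2 = 0.000075195710
Denominator = 18 * 1025 * 1e-6 = 0.018450
w = 0.004076 m/s

0.004076


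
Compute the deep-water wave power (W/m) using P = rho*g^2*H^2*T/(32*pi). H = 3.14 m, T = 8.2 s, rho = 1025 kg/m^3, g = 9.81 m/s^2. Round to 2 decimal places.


P = rho * g^2 * H^2 * T / (32 * pi)
P = 1025 * 9.81^2 * 3.14^2 * 8.2 / (32 * pi)
P = 1025 * 96.2361 * 9.8596 * 8.2 / 100.53096
P = 79329.58 W/m

79329.58


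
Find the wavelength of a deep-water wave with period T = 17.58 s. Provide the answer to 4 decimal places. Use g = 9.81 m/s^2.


L0 = g * T^2 / (2 * pi)
L0 = 9.81 * 17.58^2 / (2 * pi)
L0 = 9.81 * 309.0564 / 6.28319
L0 = 3031.8433 / 6.28319
L0 = 482.5328 m

482.5328


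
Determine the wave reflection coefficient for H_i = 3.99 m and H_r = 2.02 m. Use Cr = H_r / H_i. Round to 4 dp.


Cr = H_r / H_i
Cr = 2.02 / 3.99
Cr = 0.5063

0.5063


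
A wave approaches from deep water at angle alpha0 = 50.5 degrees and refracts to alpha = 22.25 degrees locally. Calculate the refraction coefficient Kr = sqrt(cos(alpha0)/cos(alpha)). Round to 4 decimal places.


Kr = sqrt(cos(alpha0) / cos(alpha))
cos(50.5) = 0.636078
cos(22.25) = 0.925541
Kr = sqrt(0.636078 / 0.925541)
Kr = sqrt(0.687251)
Kr = 0.8290

0.8290


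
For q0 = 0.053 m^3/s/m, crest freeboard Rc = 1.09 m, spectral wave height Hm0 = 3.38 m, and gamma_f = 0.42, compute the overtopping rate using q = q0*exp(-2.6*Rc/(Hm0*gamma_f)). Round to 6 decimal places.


q = q0 * exp(-2.6 * Rc / (Hm0 * gamma_f))
Exponent = -2.6 * 1.09 / (3.38 * 0.42)
= -2.6 * 1.09 / 1.4196
= -1.996337
exp(-1.996337) = 0.135832
q = 0.053 * 0.135832
q = 0.007199 m^3/s/m

0.007199


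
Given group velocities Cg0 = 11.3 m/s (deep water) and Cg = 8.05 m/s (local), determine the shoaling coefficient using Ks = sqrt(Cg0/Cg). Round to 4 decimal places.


Ks = sqrt(Cg0 / Cg)
Ks = sqrt(11.3 / 8.05)
Ks = sqrt(1.4037)
Ks = 1.1848

1.1848


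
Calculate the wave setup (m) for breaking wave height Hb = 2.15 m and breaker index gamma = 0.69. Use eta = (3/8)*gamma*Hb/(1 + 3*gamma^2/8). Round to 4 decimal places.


eta = (3/8) * gamma * Hb / (1 + 3*gamma^2/8)
Numerator = (3/8) * 0.69 * 2.15 = 0.556312
Denominator = 1 + 3*0.69^2/8 = 1 + 0.178538 = 1.178538
eta = 0.556312 / 1.178538
eta = 0.4720 m

0.4720


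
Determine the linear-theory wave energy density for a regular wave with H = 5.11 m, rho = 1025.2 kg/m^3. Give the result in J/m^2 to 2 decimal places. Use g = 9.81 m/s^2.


E = (1/8) * rho * g * H^2
E = (1/8) * 1025.2 * 9.81 * 5.11^2
E = 0.125 * 1025.2 * 9.81 * 26.1121
E = 32826.87 J/m^2

32826.87


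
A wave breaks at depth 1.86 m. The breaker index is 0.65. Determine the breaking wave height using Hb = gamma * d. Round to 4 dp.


Hb = gamma * d
Hb = 0.65 * 1.86
Hb = 1.2090 m

1.2090


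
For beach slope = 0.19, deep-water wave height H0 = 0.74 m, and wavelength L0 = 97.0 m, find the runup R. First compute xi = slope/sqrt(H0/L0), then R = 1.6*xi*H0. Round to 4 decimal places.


xi = slope / sqrt(H0/L0)
H0/L0 = 0.74/97.0 = 0.007629
sqrt(0.007629) = 0.087343
xi = 0.19 / 0.087343 = 2.175322
R = 1.6 * xi * H0 = 1.6 * 2.175322 * 0.74
R = 2.5756 m

2.5756


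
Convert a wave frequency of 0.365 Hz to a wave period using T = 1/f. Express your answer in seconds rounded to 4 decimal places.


T = 1 / f
T = 1 / 0.365
T = 2.7397 s

2.7397


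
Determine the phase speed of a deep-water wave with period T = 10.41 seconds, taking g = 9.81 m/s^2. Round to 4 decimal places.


We use the deep-water celerity formula:
C = g * T / (2 * pi)
C = 9.81 * 10.41 / (2 * 3.14159...)
C = 102.122100 / 6.283185
C = 16.2532 m/s

16.2532


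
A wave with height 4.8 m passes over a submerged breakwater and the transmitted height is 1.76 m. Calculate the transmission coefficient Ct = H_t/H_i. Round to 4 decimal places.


Ct = H_t / H_i
Ct = 1.76 / 4.8
Ct = 0.3667

0.3667


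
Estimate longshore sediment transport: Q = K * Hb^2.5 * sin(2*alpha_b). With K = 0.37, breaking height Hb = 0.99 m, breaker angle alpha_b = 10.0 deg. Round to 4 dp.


Q = K * Hb^2.5 * sin(2 * alpha_b)
Hb^2.5 = 0.99^2.5 = 0.975187
sin(2 * 10.0) = sin(20.0) = 0.342020
Q = 0.37 * 0.975187 * 0.342020
Q = 0.1234 m^3/s

0.1234


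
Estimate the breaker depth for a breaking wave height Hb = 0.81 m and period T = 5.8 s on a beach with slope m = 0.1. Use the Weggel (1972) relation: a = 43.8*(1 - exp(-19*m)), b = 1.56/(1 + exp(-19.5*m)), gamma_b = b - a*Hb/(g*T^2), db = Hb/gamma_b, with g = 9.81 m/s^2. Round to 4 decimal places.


a = 43.8 * (1 - exp(-19 * m))
exp(-19 * 0.1) = exp(-1.9000) = 0.149569
a = 43.8 * (1 - 0.149569) = 37.248894
b = 1.56 / (1 + exp(-19.5 * m))
exp(-19.5 * 0.1) = exp(-1.9500) = 0.142274
b = 1.56 / (1 + 0.142274) = 1.365697
Hb / (g * T^2) = 0.81 / (9.81 * 5.8^2) = 0.81 / 330.0084 = 0.00245448
gamma_b = b - a * Hb/(g*T^2) = 1.365697 - 37.248894 * 0.00245448 = 1.274270
db = Hb / gamma_b = 0.81 / 1.274270
db = 0.6357 m

0.6357


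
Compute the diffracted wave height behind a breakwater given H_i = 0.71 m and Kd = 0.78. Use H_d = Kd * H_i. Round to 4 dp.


H_d = Kd * H_i
H_d = 0.78 * 0.71
H_d = 0.5538 m

0.5538


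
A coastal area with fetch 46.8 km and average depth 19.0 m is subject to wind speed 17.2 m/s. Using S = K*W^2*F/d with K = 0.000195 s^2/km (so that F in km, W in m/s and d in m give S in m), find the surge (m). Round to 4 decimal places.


S = K * W^2 * F / d
W^2 = 17.2^2 = 295.84
S = 0.000195 * 295.84 * 46.8 / 19.0
Numerator = 0.000195 * 295.84 * 46.8 = 2.699836
S = 2.699836 / 19.0 = 0.1421 m

0.1421


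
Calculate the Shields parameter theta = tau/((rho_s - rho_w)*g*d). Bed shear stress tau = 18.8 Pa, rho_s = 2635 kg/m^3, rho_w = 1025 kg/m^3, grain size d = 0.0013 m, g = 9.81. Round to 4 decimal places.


theta = tau / ((rho_s - rho_w) * g * d)
rho_s - rho_w = 2635 - 1025 = 1610
Denominator = 1610 * 9.81 * 0.0013 = 20.532330
theta = 18.8 / 20.532330
theta = 0.9156

0.9156


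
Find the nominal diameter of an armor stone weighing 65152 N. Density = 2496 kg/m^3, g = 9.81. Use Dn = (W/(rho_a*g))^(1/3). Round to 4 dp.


V = W / (rho_a * g)
V = 65152 / (2496 * 9.81)
V = 65152 / 24485.76
V = 2.660812 m^3
Dn = V^(1/3) = 2.660812^(1/3)
Dn = 1.3857 m

1.3857


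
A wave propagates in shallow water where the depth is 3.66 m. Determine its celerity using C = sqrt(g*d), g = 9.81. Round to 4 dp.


Using the shallow-water approximation:
C = sqrt(g * d) = sqrt(9.81 * 3.66)
C = sqrt(35.9046)
C = 5.9920 m/s

5.9920


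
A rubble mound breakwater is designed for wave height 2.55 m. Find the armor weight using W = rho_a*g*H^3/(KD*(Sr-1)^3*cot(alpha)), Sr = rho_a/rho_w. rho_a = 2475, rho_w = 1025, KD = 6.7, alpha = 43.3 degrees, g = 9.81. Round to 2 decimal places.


Sr = rho_a / rho_w = 2475 / 1025 = 2.414634
(Sr - 1) = 1.414634
(Sr - 1)^3 = 2.830951
cot(43.3) = 1 / tan(43.3) = 1 / 0.942352 = 1.061174
Numerator = 2475 * 9.81 * 2.55^3 = 402591.6397
Denominator = 6.7 * 2.830951 * 1.061174 = 20.127689
W = 402591.6397 / 20.127689
W = 20001.88 N

20001.88


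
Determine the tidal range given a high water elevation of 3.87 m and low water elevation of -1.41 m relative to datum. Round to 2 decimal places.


Tidal range = High water - Low water
Tidal range = 3.87 - (-1.41)
Tidal range = 5.28 m

5.28


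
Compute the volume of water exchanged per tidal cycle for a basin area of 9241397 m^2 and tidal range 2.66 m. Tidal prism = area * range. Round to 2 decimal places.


Tidal prism = Area * Tidal range
P = 9241397 * 2.66
P = 24582116.02 m^3

24582116.02


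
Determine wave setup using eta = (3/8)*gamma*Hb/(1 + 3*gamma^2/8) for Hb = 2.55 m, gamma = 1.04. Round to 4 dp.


eta = (3/8) * gamma * Hb / (1 + 3*gamma^2/8)
Numerator = (3/8) * 1.04 * 2.55 = 0.994500
Denominator = 1 + 3*1.04^2/8 = 1 + 0.405600 = 1.405600
eta = 0.994500 / 1.405600
eta = 0.7075 m

0.7075


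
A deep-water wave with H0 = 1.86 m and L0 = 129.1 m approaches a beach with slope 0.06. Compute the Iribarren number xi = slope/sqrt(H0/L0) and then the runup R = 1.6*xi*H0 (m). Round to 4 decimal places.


xi = slope / sqrt(H0/L0)
H0/L0 = 1.86/129.1 = 0.014407
sqrt(0.014407) = 0.120031
xi = 0.06 / 0.120031 = 0.499871
R = 1.6 * xi * H0 = 1.6 * 0.499871 * 1.86
R = 1.4876 m

1.4876


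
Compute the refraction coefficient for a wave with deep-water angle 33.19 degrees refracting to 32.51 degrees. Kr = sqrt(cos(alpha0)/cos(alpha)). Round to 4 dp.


Kr = sqrt(cos(alpha0) / cos(alpha))
cos(33.19) = 0.836860
cos(32.51) = 0.843298
Kr = sqrt(0.836860 / 0.843298)
Kr = sqrt(0.992366)
Kr = 0.9962

0.9962


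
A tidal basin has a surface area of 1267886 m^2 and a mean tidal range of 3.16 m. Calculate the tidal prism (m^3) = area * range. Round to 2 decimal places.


Tidal prism = Area * Tidal range
P = 1267886 * 3.16
P = 4006519.76 m^3

4006519.76


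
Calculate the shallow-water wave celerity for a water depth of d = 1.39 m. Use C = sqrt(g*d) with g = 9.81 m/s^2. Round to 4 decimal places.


Using the shallow-water approximation:
C = sqrt(g * d) = sqrt(9.81 * 1.39)
C = sqrt(13.6359)
C = 3.6927 m/s

3.6927


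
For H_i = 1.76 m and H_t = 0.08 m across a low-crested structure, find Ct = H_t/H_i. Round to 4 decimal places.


Ct = H_t / H_i
Ct = 0.08 / 1.76
Ct = 0.0455

0.0455


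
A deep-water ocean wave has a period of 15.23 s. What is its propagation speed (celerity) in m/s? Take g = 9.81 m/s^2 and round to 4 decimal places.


We use the deep-water celerity formula:
C = g * T / (2 * pi)
C = 9.81 * 15.23 / (2 * 3.14159...)
C = 149.406300 / 6.283185
C = 23.7788 m/s

23.7788


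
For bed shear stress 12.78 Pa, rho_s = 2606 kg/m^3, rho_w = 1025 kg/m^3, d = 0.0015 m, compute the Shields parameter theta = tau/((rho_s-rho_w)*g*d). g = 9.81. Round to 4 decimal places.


theta = tau / ((rho_s - rho_w) * g * d)
rho_s - rho_w = 2606 - 1025 = 1581
Denominator = 1581 * 9.81 * 0.0015 = 23.264415
theta = 12.78 / 23.264415
theta = 0.5493

0.5493


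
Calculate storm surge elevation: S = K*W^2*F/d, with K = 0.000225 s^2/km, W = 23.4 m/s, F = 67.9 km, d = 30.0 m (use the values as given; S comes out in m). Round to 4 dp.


S = K * W^2 * F / d
W^2 = 23.4^2 = 547.56
S = 0.000225 * 547.56 * 67.9 / 30.0
Numerator = 0.000225 * 547.56 * 67.9 = 8.365348
S = 8.365348 / 30.0 = 0.2788 m

0.2788


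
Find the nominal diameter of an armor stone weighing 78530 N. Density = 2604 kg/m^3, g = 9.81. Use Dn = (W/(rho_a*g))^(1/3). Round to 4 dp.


V = W / (rho_a * g)
V = 78530 / (2604 * 9.81)
V = 78530 / 25545.24
V = 3.074154 m^3
Dn = V^(1/3) = 3.074154^(1/3)
Dn = 1.4540 m

1.4540


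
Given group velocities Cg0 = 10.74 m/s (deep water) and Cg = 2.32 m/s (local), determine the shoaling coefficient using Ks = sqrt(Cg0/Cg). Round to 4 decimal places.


Ks = sqrt(Cg0 / Cg)
Ks = sqrt(10.74 / 2.32)
Ks = sqrt(4.6293)
Ks = 2.1516

2.1516


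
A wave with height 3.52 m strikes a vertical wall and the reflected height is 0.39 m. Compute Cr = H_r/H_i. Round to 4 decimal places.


Cr = H_r / H_i
Cr = 0.39 / 3.52
Cr = 0.1108

0.1108


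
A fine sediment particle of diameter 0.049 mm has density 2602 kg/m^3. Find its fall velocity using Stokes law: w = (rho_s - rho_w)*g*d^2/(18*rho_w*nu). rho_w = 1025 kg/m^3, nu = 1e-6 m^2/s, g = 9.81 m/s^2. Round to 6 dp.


w = (rho_s - rho_w) * g * d^2 / (18 * rho_w * nu)
d = 0.049 mm = 0.000049 m
rho_s - rho_w = 2602 - 1025 = 1577
Numerator = 1577 * 9.81 * (0.000049)^2 = 0.000037144358
Denominator = 18 * 1025 * 1e-6 = 0.018450
w = 0.002013 m/s

0.002013


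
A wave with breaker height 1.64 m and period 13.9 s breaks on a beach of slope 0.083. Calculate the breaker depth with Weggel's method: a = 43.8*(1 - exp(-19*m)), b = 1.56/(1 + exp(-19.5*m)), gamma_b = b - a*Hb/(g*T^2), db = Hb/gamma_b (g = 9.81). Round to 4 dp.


a = 43.8 * (1 - exp(-19 * m))
exp(-19 * 0.083) = exp(-1.5770) = 0.206594
a = 43.8 * (1 - 0.206594) = 34.751185
b = 1.56 / (1 + exp(-19.5 * m))
exp(-19.5 * 0.083) = exp(-1.6185) = 0.198196
b = 1.56 / (1 + 0.198196) = 1.301958
Hb / (g * T^2) = 1.64 / (9.81 * 13.9^2) = 1.64 / 1895.3901 = 0.00086526
gamma_b = b - a * Hb/(g*T^2) = 1.301958 - 34.751185 * 0.00086526 = 1.271889
db = Hb / gamma_b = 1.64 / 1.271889
db = 1.2894 m

1.2894


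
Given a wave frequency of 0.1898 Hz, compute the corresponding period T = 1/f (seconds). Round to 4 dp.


T = 1 / f
T = 1 / 0.1898
T = 5.2687 s

5.2687


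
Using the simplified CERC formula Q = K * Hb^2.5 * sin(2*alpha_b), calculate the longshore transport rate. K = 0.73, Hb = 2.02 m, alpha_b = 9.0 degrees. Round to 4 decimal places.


Q = K * Hb^2.5 * sin(2 * alpha_b)
Hb^2.5 = 2.02^2.5 = 5.799338
sin(2 * 9.0) = sin(18.0) = 0.309017
Q = 0.73 * 5.799338 * 0.309017
Q = 1.3082 m^3/s

1.3082


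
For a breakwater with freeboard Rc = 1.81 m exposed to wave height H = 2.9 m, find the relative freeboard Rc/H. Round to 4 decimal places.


Relative freeboard = Rc / H
= 1.81 / 2.9
= 0.6241

0.6241


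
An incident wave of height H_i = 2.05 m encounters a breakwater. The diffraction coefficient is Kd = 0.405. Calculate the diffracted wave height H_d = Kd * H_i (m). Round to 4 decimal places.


H_d = Kd * H_i
H_d = 0.405 * 2.05
H_d = 0.8303 m

0.8303


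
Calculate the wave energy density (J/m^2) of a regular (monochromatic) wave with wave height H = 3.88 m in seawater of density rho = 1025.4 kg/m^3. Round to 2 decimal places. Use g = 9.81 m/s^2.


E = (1/8) * rho * g * H^2
E = (1/8) * 1025.4 * 9.81 * 3.88^2
E = 0.125 * 1025.4 * 9.81 * 15.0544
E = 18929.35 J/m^2

18929.35


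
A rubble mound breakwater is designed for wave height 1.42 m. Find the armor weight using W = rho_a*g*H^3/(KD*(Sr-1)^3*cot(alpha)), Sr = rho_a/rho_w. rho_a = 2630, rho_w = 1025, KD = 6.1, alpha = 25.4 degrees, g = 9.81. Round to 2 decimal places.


Sr = rho_a / rho_w = 2630 / 1025 = 2.565854
(Sr - 1) = 1.565854
(Sr - 1)^3 = 3.839313
cot(25.4) = 1 / tan(25.4) = 1 / 0.474835 = 2.105995
Numerator = 2630 * 9.81 * 1.42^3 = 73873.6894
Denominator = 6.1 * 3.839313 * 2.105995 = 49.322003
W = 73873.6894 / 49.322003
W = 1497.78 N

1497.78


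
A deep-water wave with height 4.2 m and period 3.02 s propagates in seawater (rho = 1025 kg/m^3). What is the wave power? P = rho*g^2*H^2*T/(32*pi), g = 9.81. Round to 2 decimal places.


P = rho * g^2 * H^2 * T / (32 * pi)
P = 1025 * 9.81^2 * 4.2^2 * 3.02 / (32 * pi)
P = 1025 * 96.2361 * 17.6400 * 3.02 / 100.53096
P = 52271.81 W/m

52271.81


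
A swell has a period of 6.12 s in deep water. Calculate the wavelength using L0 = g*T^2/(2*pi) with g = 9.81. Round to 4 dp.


L0 = g * T^2 / (2 * pi)
L0 = 9.81 * 6.12^2 / (2 * pi)
L0 = 9.81 * 37.4544 / 6.28319
L0 = 367.4277 / 6.28319
L0 = 58.4779 m

58.4779


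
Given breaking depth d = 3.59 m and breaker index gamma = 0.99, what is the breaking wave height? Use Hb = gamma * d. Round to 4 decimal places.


Hb = gamma * d
Hb = 0.99 * 3.59
Hb = 3.5541 m

3.5541


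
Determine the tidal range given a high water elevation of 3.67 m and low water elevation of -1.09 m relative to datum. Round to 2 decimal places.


Tidal range = High water - Low water
Tidal range = 3.67 - (-1.09)
Tidal range = 4.76 m

4.76


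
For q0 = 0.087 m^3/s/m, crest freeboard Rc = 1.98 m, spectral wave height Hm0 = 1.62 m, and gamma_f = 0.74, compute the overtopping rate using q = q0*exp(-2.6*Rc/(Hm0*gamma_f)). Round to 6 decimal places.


q = q0 * exp(-2.6 * Rc / (Hm0 * gamma_f))
Exponent = -2.6 * 1.98 / (1.62 * 0.74)
= -2.6 * 1.98 / 1.1988
= -4.294294
exp(-4.294294) = 0.013646
q = 0.087 * 0.013646
q = 0.001187 m^3/s/m

0.001187


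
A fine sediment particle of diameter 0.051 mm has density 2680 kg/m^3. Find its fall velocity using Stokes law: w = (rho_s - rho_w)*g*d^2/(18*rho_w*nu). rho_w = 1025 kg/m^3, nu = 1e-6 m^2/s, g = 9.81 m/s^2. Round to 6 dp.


w = (rho_s - rho_w) * g * d^2 / (18 * rho_w * nu)
d = 0.051 mm = 0.000051 m
rho_s - rho_w = 2680 - 1025 = 1655
Numerator = 1655 * 9.81 * (0.000051)^2 = 0.000042228666
Denominator = 18 * 1025 * 1e-6 = 0.018450
w = 0.002289 m/s

0.002289


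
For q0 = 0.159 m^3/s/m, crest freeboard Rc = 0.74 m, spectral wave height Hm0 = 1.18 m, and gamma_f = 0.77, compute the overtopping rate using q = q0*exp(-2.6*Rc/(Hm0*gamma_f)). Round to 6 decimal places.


q = q0 * exp(-2.6 * Rc / (Hm0 * gamma_f))
Exponent = -2.6 * 0.74 / (1.18 * 0.77)
= -2.6 * 0.74 / 0.9086
= -2.117543
exp(-2.117543) = 0.120327
q = 0.159 * 0.120327
q = 0.019132 m^3/s/m

0.019132


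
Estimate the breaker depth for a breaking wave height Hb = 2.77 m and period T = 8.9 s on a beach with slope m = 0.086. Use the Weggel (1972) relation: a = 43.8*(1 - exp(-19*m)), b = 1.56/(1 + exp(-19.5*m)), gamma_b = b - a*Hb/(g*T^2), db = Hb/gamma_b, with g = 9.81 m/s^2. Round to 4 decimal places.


a = 43.8 * (1 - exp(-19 * m))
exp(-19 * 0.086) = exp(-1.6340) = 0.195147
a = 43.8 * (1 - 0.195147) = 35.252543
b = 1.56 / (1 + exp(-19.5 * m))
exp(-19.5 * 0.086) = exp(-1.6770) = 0.186934
b = 1.56 / (1 + 0.186934) = 1.314311
Hb / (g * T^2) = 2.77 / (9.81 * 8.9^2) = 2.77 / 777.0501 = 0.00356476
gamma_b = b - a * Hb/(g*T^2) = 1.314311 - 35.252543 * 0.00356476 = 1.188644
db = Hb / gamma_b = 2.77 / 1.188644
db = 2.3304 m

2.3304


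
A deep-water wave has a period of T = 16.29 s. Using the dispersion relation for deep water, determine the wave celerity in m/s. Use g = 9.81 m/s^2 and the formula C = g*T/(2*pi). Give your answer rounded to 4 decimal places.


We use the deep-water celerity formula:
C = g * T / (2 * pi)
C = 9.81 * 16.29 / (2 * 3.14159...)
C = 159.804900 / 6.283185
C = 25.4337 m/s

25.4337


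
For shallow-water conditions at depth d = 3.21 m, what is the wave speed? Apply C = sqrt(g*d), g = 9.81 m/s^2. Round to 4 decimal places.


Using the shallow-water approximation:
C = sqrt(g * d) = sqrt(9.81 * 3.21)
C = sqrt(31.4901)
C = 5.6116 m/s

5.6116


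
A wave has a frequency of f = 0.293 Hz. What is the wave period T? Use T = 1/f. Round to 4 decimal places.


T = 1 / f
T = 1 / 0.293
T = 3.4130 s

3.4130


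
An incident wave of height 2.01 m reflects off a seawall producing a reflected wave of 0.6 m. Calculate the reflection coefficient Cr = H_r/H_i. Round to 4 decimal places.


Cr = H_r / H_i
Cr = 0.6 / 2.01
Cr = 0.2985

0.2985


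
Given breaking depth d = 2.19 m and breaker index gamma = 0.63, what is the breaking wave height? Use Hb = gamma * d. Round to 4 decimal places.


Hb = gamma * d
Hb = 0.63 * 2.19
Hb = 1.3797 m

1.3797


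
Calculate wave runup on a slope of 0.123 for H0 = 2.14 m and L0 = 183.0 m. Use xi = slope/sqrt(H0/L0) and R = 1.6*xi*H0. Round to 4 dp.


xi = slope / sqrt(H0/L0)
H0/L0 = 2.14/183.0 = 0.011694
sqrt(0.011694) = 0.108139
xi = 0.123 / 0.108139 = 1.137428
R = 1.6 * xi * H0 = 1.6 * 1.137428 * 2.14
R = 3.8946 m

3.8946


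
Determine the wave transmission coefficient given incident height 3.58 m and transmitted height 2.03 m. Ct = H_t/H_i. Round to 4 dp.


Ct = H_t / H_i
Ct = 2.03 / 3.58
Ct = 0.5670

0.5670


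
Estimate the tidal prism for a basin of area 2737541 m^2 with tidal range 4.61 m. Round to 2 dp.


Tidal prism = Area * Tidal range
P = 2737541 * 4.61
P = 12620064.01 m^3

12620064.01


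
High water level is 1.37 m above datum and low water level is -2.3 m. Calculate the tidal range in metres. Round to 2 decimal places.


Tidal range = High water - Low water
Tidal range = 1.37 - (-2.3)
Tidal range = 3.67 m

3.67


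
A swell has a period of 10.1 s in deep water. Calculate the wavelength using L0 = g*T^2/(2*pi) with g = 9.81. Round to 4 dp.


L0 = g * T^2 / (2 * pi)
L0 = 9.81 * 10.1^2 / (2 * pi)
L0 = 9.81 * 102.0100 / 6.28319
L0 = 1000.7181 / 6.28319
L0 = 159.2692 m

159.2692


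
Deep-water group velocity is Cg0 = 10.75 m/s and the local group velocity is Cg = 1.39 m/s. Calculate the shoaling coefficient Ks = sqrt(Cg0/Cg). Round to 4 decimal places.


Ks = sqrt(Cg0 / Cg)
Ks = sqrt(10.75 / 1.39)
Ks = sqrt(7.7338)
Ks = 2.7810

2.7810


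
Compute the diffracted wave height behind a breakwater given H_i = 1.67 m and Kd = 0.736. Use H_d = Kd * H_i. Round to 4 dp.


H_d = Kd * H_i
H_d = 0.736 * 1.67
H_d = 1.2291 m

1.2291


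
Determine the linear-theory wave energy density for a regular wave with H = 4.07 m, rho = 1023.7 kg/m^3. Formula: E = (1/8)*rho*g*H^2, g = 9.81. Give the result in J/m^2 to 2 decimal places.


E = (1/8) * rho * g * H^2
E = (1/8) * 1023.7 * 9.81 * 4.07^2
E = 0.125 * 1023.7 * 9.81 * 16.5649
E = 20794.12 J/m^2

20794.12


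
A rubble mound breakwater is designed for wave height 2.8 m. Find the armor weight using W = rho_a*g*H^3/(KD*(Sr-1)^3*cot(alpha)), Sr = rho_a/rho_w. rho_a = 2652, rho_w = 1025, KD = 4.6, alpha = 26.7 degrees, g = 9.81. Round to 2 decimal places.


Sr = rho_a / rho_w = 2652 / 1025 = 2.587317
(Sr - 1) = 1.587317
(Sr - 1)^3 = 3.999365
cot(26.7) = 1 / tan(26.7) = 1 / 0.502948 = 1.988279
Numerator = 2652 * 9.81 * 2.8^3 = 571105.8662
Denominator = 4.6 * 3.999365 * 1.988279 = 36.578522
W = 571105.8662 / 36.578522
W = 15613.15 N

15613.15


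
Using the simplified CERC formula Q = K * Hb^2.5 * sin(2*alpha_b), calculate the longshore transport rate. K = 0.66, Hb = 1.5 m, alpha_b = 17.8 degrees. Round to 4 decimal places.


Q = K * Hb^2.5 * sin(2 * alpha_b)
Hb^2.5 = 1.5^2.5 = 2.755676
sin(2 * 17.8) = sin(35.6) = 0.582123
Q = 0.66 * 2.755676 * 0.582123
Q = 1.0587 m^3/s

1.0587


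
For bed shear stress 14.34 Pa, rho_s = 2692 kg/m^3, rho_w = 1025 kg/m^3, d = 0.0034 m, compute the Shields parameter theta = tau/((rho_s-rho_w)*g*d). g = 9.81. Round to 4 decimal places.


theta = tau / ((rho_s - rho_w) * g * d)
rho_s - rho_w = 2692 - 1025 = 1667
Denominator = 1667 * 9.81 * 0.0034 = 55.601118
theta = 14.34 / 55.601118
theta = 0.2579

0.2579


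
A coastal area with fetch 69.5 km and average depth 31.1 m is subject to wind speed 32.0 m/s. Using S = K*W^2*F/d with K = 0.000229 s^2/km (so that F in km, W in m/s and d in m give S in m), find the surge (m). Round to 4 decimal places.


S = K * W^2 * F / d
W^2 = 32.0^2 = 1024.00
S = 0.000229 * 1024.00 * 69.5 / 31.1
Numerator = 0.000229 * 1024.00 * 69.5 = 16.297472
S = 16.297472 / 31.1 = 0.5240 m

0.5240


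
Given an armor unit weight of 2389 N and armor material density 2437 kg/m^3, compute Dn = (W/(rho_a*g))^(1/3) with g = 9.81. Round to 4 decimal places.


V = W / (rho_a * g)
V = 2389 / (2437 * 9.81)
V = 2389 / 23906.97
V = 0.099929 m^3
Dn = V^(1/3) = 0.099929^(1/3)
Dn = 0.4640 m

0.4640


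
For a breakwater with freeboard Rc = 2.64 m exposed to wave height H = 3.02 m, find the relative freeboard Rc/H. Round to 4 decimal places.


Relative freeboard = Rc / H
= 2.64 / 3.02
= 0.8742

0.8742


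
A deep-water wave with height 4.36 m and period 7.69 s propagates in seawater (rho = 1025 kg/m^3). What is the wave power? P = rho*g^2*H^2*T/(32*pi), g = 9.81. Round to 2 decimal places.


P = rho * g^2 * H^2 * T / (32 * pi)
P = 1025 * 9.81^2 * 4.36^2 * 7.69 / (32 * pi)
P = 1025 * 96.2361 * 19.0096 * 7.69 / 100.53096
P = 143437.05 W/m

143437.05


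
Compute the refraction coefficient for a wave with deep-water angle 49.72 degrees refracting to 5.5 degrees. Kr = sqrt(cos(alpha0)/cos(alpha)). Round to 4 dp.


Kr = sqrt(cos(alpha0) / cos(alpha))
cos(49.72) = 0.646524
cos(5.5) = 0.995396
Kr = sqrt(0.646524 / 0.995396)
Kr = sqrt(0.649514)
Kr = 0.8059

0.8059


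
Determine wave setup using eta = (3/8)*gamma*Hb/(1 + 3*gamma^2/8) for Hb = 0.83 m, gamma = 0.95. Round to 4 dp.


eta = (3/8) * gamma * Hb / (1 + 3*gamma^2/8)
Numerator = (3/8) * 0.95 * 0.83 = 0.295687
Denominator = 1 + 3*0.95^2/8 = 1 + 0.338438 = 1.338438
eta = 0.295687 / 1.338438
eta = 0.2209 m

0.2209


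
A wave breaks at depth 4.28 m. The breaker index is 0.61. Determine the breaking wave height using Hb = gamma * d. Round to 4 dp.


Hb = gamma * d
Hb = 0.61 * 4.28
Hb = 2.6108 m

2.6108


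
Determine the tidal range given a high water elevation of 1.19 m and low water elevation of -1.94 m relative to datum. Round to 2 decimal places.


Tidal range = High water - Low water
Tidal range = 1.19 - (-1.94)
Tidal range = 3.13 m

3.13


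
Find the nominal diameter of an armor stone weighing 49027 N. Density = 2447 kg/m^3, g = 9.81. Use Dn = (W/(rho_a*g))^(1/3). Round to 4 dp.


V = W / (rho_a * g)
V = 49027 / (2447 * 9.81)
V = 49027 / 24005.07
V = 2.042360 m^3
Dn = V^(1/3) = 2.042360^(1/3)
Dn = 1.2688 m

1.2688


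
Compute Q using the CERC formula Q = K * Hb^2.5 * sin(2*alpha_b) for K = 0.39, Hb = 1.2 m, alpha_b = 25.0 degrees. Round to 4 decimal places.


Q = K * Hb^2.5 * sin(2 * alpha_b)
Hb^2.5 = 1.2^2.5 = 1.577441
sin(2 * 25.0) = sin(50.0) = 0.766044
Q = 0.39 * 1.577441 * 0.766044
Q = 0.4713 m^3/s

0.4713


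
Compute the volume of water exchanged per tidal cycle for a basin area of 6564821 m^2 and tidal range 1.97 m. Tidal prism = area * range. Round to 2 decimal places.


Tidal prism = Area * Tidal range
P = 6564821 * 1.97
P = 12932697.37 m^3

12932697.37


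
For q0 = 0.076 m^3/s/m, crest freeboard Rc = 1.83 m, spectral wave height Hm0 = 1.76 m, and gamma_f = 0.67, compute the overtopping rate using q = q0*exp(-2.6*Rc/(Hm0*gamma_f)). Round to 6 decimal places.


q = q0 * exp(-2.6 * Rc / (Hm0 * gamma_f))
Exponent = -2.6 * 1.83 / (1.76 * 0.67)
= -2.6 * 1.83 / 1.1792
= -4.034939
exp(-4.034939) = 0.017687
q = 0.076 * 0.017687
q = 0.001344 m^3/s/m

0.001344


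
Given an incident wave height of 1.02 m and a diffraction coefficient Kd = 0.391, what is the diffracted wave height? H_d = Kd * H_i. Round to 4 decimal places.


H_d = Kd * H_i
H_d = 0.391 * 1.02
H_d = 0.3988 m

0.3988


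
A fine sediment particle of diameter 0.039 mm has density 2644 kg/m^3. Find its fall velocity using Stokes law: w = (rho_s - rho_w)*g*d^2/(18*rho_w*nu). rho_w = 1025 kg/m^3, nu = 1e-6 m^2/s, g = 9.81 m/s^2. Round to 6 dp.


w = (rho_s - rho_w) * g * d^2 / (18 * rho_w * nu)
d = 0.039 mm = 0.000039 m
rho_s - rho_w = 2644 - 1025 = 1619
Numerator = 1619 * 9.81 * (0.000039)^2 = 0.000024157115
Denominator = 18 * 1025 * 1e-6 = 0.018450
w = 0.001309 m/s

0.001309


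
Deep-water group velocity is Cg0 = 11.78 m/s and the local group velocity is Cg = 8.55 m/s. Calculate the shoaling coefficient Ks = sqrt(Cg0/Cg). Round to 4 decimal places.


Ks = sqrt(Cg0 / Cg)
Ks = sqrt(11.78 / 8.55)
Ks = sqrt(1.3778)
Ks = 1.1738

1.1738


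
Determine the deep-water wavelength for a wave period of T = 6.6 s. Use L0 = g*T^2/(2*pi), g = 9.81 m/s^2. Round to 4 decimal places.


L0 = g * T^2 / (2 * pi)
L0 = 9.81 * 6.6^2 / (2 * pi)
L0 = 9.81 * 43.5600 / 6.28319
L0 = 427.3236 / 6.28319
L0 = 68.0107 m

68.0107


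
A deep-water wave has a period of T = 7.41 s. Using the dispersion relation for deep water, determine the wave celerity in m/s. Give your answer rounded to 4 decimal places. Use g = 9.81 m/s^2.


We use the deep-water celerity formula:
C = g * T / (2 * pi)
C = 9.81 * 7.41 / (2 * 3.14159...)
C = 72.692100 / 6.283185
C = 11.5693 m/s

11.5693


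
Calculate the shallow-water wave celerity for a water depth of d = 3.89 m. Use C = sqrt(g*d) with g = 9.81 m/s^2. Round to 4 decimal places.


Using the shallow-water approximation:
C = sqrt(g * d) = sqrt(9.81 * 3.89)
C = sqrt(38.1609)
C = 6.1775 m/s

6.1775


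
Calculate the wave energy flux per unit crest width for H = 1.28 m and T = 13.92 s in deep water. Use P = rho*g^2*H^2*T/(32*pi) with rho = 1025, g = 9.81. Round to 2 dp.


P = rho * g^2 * H^2 * T / (32 * pi)
P = 1025 * 9.81^2 * 1.28^2 * 13.92 / (32 * pi)
P = 1025 * 96.2361 * 1.6384 * 13.92 / 100.53096
P = 22378.00 W/m

22378.00


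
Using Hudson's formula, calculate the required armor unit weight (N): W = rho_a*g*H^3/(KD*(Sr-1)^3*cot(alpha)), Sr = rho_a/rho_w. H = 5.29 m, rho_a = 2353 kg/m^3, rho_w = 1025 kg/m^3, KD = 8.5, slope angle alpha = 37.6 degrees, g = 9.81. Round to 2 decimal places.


Sr = rho_a / rho_w = 2353 / 1025 = 2.295610
(Sr - 1) = 1.295610
(Sr - 1)^3 = 2.174817
cot(37.6) = 1 / tan(37.6) = 1 / 0.770104 = 1.298526
Numerator = 2353 * 9.81 * 5.29^3 = 3417102.0633
Denominator = 8.5 * 2.174817 * 1.298526 = 24.004483
W = 3417102.0633 / 24.004483
W = 142352.66 N

142352.66


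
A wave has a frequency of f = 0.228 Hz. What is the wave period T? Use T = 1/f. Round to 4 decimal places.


T = 1 / f
T = 1 / 0.228
T = 4.3860 s

4.3860


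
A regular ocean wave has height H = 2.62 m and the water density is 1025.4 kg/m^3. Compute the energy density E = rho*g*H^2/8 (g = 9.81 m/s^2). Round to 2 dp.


E = (1/8) * rho * g * H^2
E = (1/8) * 1025.4 * 9.81 * 2.62^2
E = 0.125 * 1025.4 * 9.81 * 6.8644
E = 8631.27 J/m^2

8631.27


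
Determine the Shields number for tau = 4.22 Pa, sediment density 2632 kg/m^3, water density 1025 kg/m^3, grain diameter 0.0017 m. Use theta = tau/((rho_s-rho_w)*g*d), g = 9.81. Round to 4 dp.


theta = tau / ((rho_s - rho_w) * g * d)
rho_s - rho_w = 2632 - 1025 = 1607
Denominator = 1607 * 9.81 * 0.0017 = 26.799939
theta = 4.22 / 26.799939
theta = 0.1575

0.1575


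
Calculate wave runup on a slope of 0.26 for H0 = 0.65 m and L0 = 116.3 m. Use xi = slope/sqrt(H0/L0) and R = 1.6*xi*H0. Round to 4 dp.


xi = slope / sqrt(H0/L0)
H0/L0 = 0.65/116.3 = 0.005589
sqrt(0.005589) = 0.074760
xi = 0.26 / 0.074760 = 3.477815
R = 1.6 * xi * H0 = 1.6 * 3.477815 * 0.65
R = 3.6169 m

3.6169


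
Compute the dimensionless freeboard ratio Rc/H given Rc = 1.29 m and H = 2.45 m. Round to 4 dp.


Relative freeboard = Rc / H
= 1.29 / 2.45
= 0.5265

0.5265


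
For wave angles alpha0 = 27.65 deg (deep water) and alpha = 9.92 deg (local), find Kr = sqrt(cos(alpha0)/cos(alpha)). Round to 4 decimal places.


Kr = sqrt(cos(alpha0) / cos(alpha))
cos(27.65) = 0.885799
cos(9.92) = 0.985049
Kr = sqrt(0.885799 / 0.985049)
Kr = sqrt(0.899243)
Kr = 0.9483

0.9483


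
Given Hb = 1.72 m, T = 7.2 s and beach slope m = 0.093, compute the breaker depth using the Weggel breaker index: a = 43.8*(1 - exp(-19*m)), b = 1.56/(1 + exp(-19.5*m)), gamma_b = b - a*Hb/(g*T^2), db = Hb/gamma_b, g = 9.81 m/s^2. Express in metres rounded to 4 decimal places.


a = 43.8 * (1 - exp(-19 * m))
exp(-19 * 0.093) = exp(-1.7670) = 0.170845
a = 43.8 * (1 - 0.170845) = 36.317000
b = 1.56 / (1 + exp(-19.5 * m))
exp(-19.5 * 0.093) = exp(-1.8135) = 0.163082
b = 1.56 / (1 + 0.163082) = 1.341264
Hb / (g * T^2) = 1.72 / (9.81 * 7.2^2) = 1.72 / 508.5504 = 0.00338216
gamma_b = b - a * Hb/(g*T^2) = 1.341264 - 36.317000 * 0.00338216 = 1.218434
db = Hb / gamma_b = 1.72 / 1.218434
db = 1.4116 m

1.4116
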